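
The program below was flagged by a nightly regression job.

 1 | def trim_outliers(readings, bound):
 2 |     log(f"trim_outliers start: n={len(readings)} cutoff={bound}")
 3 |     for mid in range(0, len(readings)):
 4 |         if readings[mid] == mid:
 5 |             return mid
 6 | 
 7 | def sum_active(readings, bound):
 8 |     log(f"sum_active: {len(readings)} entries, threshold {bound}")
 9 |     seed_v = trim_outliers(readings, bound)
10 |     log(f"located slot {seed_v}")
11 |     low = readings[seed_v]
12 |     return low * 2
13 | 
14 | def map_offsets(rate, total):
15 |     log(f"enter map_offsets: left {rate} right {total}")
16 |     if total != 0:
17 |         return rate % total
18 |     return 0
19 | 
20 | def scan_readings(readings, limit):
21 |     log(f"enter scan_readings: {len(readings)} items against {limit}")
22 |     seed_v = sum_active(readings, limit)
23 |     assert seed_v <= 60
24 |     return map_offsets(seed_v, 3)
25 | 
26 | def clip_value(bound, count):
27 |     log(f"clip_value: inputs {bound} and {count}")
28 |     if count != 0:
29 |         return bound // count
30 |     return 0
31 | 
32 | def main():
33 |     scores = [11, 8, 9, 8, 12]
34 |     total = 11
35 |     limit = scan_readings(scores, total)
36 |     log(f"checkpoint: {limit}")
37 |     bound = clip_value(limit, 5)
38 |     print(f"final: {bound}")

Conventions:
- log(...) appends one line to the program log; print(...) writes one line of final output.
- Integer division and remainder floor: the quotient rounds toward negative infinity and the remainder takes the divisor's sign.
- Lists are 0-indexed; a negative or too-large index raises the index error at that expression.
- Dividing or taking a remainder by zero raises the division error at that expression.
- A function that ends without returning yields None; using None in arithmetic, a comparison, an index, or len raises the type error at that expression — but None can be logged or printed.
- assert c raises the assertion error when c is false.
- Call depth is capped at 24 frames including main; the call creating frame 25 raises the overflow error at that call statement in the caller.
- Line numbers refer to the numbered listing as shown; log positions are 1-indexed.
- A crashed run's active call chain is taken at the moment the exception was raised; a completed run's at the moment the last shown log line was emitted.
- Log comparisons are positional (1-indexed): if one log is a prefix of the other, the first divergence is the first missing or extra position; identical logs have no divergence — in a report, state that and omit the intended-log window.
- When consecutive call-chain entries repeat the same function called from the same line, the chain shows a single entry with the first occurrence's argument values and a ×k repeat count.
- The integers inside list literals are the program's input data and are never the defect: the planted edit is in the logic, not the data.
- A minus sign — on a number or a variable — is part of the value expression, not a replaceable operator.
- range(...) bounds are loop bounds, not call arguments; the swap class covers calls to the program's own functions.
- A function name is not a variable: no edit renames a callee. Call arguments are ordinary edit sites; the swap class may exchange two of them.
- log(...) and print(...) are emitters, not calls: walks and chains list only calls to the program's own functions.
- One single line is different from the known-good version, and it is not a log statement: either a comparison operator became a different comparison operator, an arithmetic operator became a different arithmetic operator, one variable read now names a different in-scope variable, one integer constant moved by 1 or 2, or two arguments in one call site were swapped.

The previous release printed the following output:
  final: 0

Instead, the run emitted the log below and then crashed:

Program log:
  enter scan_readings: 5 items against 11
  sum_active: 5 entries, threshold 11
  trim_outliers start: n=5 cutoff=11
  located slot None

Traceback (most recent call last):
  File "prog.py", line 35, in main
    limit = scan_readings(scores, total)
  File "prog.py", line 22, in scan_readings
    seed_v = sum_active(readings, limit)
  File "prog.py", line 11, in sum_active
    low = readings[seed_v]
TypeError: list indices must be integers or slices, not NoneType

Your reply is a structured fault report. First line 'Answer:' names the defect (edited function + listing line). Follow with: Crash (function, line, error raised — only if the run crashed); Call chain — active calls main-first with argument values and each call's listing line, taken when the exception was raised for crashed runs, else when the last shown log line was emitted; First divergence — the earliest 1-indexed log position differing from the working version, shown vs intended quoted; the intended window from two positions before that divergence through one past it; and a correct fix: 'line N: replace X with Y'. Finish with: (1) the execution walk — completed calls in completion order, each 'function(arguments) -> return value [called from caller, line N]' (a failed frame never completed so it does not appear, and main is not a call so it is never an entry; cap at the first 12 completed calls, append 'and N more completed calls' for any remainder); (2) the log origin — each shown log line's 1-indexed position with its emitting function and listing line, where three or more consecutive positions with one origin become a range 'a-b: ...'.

Answer: the defect is in trim_outliers at line 4.
The tell: The earliest visible damage is log position 4 — 'located slot None' rather than the intended 'located slot 0'.
Crash: sum_active, line 11, TypeError.
Call chain: main -> scan_readings([11, 8, 9, 8, 12], 11) (called at line 35) -> sum_active([11, 8, 9, 8, 12], 11) (called at line 22).
First divergence: position 4 — shown 'located slot None', intended 'located slot 0'.
Intended log window:
  2: sum_active: 5 entries, threshold 11
  3: trim_outliers start: n=5 cutoff=11
  4: located slot 0
  5: enter map_offsets: left 22 right 3
Execution walk:
  trim_outliers([11, 8, 9, 8, 12], 11) -> None  [called from sum_active, line 9]
Log line origins:
  1 — scan_readings, line 21
  2 — sum_active, line 8
  3 — trim_outliers, line 2
  4 — sum_active, line 10
A correct fix: line 4: replace `readings[mid] == mid` with `readings[mid] == bound`.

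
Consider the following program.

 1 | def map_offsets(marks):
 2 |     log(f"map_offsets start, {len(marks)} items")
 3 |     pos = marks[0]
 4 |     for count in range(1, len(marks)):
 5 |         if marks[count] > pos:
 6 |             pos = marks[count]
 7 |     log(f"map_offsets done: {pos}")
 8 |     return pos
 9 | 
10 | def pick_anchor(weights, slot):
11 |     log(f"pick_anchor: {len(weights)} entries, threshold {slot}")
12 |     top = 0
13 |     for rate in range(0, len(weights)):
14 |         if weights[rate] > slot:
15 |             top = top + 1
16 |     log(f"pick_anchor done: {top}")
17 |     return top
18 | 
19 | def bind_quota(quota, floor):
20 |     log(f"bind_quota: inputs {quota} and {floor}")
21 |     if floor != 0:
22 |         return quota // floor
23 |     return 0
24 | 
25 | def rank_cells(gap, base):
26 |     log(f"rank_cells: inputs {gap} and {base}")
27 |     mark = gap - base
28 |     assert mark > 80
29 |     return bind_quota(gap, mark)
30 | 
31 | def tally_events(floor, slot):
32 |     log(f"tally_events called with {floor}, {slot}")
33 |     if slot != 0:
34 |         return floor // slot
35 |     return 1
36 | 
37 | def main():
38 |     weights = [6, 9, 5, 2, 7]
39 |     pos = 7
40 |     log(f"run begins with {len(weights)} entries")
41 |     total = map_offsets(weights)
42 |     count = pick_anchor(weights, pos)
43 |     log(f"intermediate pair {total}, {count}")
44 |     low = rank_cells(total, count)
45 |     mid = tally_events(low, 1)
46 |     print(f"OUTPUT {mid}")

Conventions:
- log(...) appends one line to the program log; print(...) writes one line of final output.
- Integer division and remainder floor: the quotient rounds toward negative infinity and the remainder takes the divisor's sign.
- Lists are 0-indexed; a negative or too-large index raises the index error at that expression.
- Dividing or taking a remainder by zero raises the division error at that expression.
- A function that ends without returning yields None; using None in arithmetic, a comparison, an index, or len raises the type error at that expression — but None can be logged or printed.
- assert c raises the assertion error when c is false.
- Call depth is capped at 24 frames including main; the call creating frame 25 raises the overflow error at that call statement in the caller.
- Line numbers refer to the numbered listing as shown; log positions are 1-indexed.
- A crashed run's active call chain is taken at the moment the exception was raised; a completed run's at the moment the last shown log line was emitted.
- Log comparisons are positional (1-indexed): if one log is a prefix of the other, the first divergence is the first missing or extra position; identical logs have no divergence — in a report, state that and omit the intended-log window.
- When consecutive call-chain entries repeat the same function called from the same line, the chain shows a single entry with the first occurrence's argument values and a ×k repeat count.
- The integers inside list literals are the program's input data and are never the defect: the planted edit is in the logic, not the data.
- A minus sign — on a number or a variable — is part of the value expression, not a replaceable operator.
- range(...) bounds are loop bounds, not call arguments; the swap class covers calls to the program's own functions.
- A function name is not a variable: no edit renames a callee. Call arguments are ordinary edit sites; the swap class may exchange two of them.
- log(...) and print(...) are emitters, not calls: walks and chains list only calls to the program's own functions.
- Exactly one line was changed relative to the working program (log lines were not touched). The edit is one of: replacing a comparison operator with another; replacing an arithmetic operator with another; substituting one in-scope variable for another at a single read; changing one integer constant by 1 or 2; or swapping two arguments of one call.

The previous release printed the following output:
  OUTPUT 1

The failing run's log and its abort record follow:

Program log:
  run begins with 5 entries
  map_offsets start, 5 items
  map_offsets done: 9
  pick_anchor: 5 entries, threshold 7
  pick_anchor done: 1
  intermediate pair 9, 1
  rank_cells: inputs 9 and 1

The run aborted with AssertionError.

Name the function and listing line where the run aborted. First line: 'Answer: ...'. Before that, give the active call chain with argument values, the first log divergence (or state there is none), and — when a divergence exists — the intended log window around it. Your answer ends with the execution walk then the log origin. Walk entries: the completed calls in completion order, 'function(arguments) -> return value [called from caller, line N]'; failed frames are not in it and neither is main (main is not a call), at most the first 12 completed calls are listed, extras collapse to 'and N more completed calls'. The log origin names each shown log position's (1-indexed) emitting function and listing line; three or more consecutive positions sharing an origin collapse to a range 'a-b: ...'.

Answer: the error was raised in rank_cells, line 28.
Key observation: A complete run would log 'bind_quota: inputs 9 and 8' next, but this one stopped at 7 lines.
Call chain: main -> rank_cells(9, 1) (called at line 44).
First divergence: position 8 — after 7 matching lines the faulty run goes silent; intended next line 'bind_quota: inputs 9 and 8'.
Intended log window:
  6: intermediate pair 9, 1
  7: rank_cells: inputs 9 and 1
  8: bind_quota: inputs 9 and 8
  9: tally_events called with 1, 1
Execution walk:
  map_offsets([6, 9, 5, 2, 7]) -> 9  [called from main, line 41]
  pick_anchor([6, 9, 5, 2, 7], 7) -> 1  [called from main, line 42]
Log origins:
  1: logged in main at line 40
  2: logged in map_offsets at line 2
  3: logged in map_offsets at line 7
  4: logged in pick_anchor at line 11
  5: logged in pick_anchor at line 16
  6: logged in main at line 43
  7: logged in rank_cells at line 26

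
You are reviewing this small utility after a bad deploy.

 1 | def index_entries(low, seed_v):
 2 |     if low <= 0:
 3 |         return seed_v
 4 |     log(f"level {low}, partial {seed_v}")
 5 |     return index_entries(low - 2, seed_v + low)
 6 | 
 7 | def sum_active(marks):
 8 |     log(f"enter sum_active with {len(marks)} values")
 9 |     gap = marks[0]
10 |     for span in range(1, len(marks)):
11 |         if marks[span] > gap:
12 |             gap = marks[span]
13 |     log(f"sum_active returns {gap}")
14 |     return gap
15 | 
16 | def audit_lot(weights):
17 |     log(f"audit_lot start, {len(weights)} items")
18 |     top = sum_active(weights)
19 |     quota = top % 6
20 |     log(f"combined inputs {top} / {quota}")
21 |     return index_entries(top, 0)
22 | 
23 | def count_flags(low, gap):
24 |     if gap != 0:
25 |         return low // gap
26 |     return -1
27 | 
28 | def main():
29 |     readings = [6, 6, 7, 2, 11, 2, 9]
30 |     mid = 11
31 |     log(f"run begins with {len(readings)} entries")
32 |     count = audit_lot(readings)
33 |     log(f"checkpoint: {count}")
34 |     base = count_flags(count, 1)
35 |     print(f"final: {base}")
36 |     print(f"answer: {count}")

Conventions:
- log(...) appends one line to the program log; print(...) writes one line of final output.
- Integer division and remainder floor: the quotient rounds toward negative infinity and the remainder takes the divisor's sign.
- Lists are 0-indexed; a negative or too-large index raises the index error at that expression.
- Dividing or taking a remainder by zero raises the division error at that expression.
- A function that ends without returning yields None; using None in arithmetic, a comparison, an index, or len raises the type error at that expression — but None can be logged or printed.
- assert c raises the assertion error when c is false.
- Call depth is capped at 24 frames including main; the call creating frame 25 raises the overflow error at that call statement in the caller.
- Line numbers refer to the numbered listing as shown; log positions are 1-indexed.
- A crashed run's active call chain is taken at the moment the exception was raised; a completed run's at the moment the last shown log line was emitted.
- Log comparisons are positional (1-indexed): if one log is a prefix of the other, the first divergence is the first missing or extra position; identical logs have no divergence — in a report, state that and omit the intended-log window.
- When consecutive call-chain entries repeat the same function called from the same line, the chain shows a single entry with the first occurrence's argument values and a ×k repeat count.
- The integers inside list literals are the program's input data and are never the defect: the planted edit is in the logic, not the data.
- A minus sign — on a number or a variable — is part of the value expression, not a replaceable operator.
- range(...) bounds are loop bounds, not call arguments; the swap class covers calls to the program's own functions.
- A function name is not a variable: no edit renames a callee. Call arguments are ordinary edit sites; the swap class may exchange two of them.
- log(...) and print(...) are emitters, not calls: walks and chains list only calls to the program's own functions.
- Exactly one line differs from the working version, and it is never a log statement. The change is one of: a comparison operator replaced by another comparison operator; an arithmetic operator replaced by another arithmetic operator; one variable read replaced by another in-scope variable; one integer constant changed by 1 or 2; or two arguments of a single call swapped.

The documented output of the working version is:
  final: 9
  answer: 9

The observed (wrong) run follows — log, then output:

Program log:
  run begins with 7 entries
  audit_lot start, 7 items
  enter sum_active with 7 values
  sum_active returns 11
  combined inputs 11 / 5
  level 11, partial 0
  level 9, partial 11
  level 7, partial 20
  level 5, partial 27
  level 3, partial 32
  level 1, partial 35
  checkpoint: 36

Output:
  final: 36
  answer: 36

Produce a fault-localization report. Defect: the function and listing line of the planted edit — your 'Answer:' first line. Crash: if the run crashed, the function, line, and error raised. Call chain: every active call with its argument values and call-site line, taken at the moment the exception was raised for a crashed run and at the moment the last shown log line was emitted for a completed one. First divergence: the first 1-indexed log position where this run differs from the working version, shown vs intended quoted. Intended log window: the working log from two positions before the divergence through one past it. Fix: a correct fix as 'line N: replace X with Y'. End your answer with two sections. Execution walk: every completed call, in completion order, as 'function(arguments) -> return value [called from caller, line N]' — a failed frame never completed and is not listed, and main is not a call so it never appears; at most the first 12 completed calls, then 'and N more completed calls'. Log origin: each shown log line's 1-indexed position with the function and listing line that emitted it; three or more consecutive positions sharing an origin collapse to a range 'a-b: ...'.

Answer: the defect is in audit_lot at line 21.
Key observation: Log line 6 is where behavior first shows: 'level 11, partial 0' appears instead of 'level 5, partial 0'.
Call chain: main.
First divergence: position 6 — shown 'level 11, partial 0', intended 'level 5, partial 0'.
Intended log window:
  4: sum_active returns 11
  5: combined inputs 11 / 5
  6: level 5, partial 0
  7: level 3, partial 5
Execution walk:
  sum_active([6, 6, 7, 2, 11, 2, 9]) -> 11  [called from audit_lot, line 18]
  index_entries(-1, 36) -> 36  [called from index_entries, line 5]
  index_entries(1, 35) -> 36  [called from index_entries, line 5]
  index_entries(3, 32) -> 36  [called from index_entries, line 5]
  index_entries(5, 27) -> 36  [called from index_entries, line 5]
  index_entries(7, 20) -> 36  [called from index_entries, line 5]
  index_entries(9, 11) -> 36  [called from index_entries, line 5]
  index_entries(11, 0) -> 36  [called from audit_lot, line 21]
  audit_lot([6, 6, 7, 2, 11, 2, 9]) -> 36  [called from main, line 32]
  count_flags(36, 1) -> 36  [called from main, line 34]
Log line origins:
  1: emitted by main (line 31)
  2: emitted by audit_lot (line 17)
  3: emitted by sum_active (line 8)
  4: emitted by sum_active (line 13)
  5: emitted by audit_lot (line 20)
  6-11: emitted by index_entries (line 4)
  12: emitted by main (line 33)
A correct fix: line 21: replace `top` with `quota`.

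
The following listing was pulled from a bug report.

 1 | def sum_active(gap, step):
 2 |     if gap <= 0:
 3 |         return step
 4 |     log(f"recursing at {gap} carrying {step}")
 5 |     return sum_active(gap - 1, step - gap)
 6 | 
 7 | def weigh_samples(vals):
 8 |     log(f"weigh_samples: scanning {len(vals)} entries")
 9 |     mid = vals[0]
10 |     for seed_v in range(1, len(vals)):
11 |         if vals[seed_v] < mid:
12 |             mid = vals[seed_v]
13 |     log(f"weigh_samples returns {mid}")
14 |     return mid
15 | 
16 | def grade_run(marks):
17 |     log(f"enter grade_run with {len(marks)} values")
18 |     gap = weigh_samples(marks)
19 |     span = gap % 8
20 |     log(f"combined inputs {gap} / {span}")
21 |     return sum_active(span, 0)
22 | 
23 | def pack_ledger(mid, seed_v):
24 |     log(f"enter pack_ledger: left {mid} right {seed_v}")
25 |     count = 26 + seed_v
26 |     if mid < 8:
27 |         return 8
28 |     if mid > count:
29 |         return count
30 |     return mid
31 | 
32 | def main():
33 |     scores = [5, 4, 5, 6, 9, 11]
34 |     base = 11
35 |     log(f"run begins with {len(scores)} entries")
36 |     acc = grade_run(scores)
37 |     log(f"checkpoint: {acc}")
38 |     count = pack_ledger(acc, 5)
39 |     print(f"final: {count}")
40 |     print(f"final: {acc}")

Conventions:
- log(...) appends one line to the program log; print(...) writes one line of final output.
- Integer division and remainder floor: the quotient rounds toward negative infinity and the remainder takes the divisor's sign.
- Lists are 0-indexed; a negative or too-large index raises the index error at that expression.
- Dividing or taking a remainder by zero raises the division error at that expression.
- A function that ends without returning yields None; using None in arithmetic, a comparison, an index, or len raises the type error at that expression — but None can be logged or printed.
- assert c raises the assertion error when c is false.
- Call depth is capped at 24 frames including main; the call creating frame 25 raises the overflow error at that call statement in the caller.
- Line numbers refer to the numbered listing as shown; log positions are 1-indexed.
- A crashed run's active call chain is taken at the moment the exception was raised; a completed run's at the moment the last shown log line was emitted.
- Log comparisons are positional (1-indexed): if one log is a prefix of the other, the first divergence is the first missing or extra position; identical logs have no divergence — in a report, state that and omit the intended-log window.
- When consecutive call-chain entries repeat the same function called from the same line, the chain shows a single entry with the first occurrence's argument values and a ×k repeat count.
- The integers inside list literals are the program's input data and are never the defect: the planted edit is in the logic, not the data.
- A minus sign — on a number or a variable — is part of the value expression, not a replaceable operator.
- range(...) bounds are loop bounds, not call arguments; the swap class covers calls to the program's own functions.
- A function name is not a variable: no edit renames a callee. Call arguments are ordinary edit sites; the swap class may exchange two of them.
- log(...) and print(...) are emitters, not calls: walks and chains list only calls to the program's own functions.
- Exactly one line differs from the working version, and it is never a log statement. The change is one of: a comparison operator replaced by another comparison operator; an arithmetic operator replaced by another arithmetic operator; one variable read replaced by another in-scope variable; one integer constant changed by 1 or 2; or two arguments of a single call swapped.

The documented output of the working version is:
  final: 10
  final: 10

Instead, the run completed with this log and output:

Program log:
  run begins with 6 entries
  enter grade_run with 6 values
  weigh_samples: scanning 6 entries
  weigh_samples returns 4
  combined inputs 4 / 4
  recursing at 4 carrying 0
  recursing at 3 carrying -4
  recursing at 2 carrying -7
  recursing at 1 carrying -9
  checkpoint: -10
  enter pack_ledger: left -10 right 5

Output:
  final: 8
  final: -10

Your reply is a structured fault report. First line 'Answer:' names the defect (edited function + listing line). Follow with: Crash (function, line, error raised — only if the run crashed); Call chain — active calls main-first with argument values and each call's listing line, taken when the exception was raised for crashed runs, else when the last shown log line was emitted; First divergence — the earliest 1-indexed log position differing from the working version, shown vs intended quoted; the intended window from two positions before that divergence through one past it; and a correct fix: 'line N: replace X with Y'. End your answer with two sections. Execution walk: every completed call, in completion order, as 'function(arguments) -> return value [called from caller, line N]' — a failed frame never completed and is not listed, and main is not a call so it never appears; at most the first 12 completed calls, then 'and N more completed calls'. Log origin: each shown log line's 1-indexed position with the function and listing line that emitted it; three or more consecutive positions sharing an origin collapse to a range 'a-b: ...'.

Answer: the defect is in sum_active at line 5.
Key fact: Log line 7 is where behavior first shows: 'recursing at 3 carrying -4' appears instead of 'recursing at 3 carrying 4'.
Call chain: main -> pack_ledger(-10, 5) (called at line 38).
First divergence: position 7 — shown 'recursing at 3 carrying -4', intended 'recursing at 3 carrying 4'.
Intended log window:
  5: combined inputs 4 / 4
  6: recursing at 4 carrying 0
  7: recursing at 3 carrying 4
  8: recursing at 2 carrying 7
Execution walk:
  weigh_samples([5, 4, 5, 6, 9, 11]) -> 4  [called from grade_run, line 18]
  sum_active(0, -10) -> -10  [called from sum_active, line 5]
  sum_active(1, -9) -> -10  [called from sum_active, line 5]
  sum_active(2, -7) -> -10  [called from sum_active, line 5]
  sum_active(3, -4) -> -10  [called from sum_active, line 5]
  sum_active(4, 0) -> -10  [called from grade_run, line 21]
  grade_run([5, 4, 5, 6, 9, 11]) -> -10  [called from main, line 36]
  pack_ledger(-10, 5) -> 8  [called from main, line 38]
Origin of each log line:
  1: emitted by main (line 35)
  2: emitted by grade_run (line 17)
  3: emitted by weigh_samples (line 8)
  4: emitted by weigh_samples (line 13)
  5: emitted by grade_run (line 20)
  6-9: emitted by sum_active (line 4)
  10: emitted by main (line 37)
  11: emitted by pack_ledger (line 24)
A correct fix: line 5: replace `step - gap` with `step + gap`.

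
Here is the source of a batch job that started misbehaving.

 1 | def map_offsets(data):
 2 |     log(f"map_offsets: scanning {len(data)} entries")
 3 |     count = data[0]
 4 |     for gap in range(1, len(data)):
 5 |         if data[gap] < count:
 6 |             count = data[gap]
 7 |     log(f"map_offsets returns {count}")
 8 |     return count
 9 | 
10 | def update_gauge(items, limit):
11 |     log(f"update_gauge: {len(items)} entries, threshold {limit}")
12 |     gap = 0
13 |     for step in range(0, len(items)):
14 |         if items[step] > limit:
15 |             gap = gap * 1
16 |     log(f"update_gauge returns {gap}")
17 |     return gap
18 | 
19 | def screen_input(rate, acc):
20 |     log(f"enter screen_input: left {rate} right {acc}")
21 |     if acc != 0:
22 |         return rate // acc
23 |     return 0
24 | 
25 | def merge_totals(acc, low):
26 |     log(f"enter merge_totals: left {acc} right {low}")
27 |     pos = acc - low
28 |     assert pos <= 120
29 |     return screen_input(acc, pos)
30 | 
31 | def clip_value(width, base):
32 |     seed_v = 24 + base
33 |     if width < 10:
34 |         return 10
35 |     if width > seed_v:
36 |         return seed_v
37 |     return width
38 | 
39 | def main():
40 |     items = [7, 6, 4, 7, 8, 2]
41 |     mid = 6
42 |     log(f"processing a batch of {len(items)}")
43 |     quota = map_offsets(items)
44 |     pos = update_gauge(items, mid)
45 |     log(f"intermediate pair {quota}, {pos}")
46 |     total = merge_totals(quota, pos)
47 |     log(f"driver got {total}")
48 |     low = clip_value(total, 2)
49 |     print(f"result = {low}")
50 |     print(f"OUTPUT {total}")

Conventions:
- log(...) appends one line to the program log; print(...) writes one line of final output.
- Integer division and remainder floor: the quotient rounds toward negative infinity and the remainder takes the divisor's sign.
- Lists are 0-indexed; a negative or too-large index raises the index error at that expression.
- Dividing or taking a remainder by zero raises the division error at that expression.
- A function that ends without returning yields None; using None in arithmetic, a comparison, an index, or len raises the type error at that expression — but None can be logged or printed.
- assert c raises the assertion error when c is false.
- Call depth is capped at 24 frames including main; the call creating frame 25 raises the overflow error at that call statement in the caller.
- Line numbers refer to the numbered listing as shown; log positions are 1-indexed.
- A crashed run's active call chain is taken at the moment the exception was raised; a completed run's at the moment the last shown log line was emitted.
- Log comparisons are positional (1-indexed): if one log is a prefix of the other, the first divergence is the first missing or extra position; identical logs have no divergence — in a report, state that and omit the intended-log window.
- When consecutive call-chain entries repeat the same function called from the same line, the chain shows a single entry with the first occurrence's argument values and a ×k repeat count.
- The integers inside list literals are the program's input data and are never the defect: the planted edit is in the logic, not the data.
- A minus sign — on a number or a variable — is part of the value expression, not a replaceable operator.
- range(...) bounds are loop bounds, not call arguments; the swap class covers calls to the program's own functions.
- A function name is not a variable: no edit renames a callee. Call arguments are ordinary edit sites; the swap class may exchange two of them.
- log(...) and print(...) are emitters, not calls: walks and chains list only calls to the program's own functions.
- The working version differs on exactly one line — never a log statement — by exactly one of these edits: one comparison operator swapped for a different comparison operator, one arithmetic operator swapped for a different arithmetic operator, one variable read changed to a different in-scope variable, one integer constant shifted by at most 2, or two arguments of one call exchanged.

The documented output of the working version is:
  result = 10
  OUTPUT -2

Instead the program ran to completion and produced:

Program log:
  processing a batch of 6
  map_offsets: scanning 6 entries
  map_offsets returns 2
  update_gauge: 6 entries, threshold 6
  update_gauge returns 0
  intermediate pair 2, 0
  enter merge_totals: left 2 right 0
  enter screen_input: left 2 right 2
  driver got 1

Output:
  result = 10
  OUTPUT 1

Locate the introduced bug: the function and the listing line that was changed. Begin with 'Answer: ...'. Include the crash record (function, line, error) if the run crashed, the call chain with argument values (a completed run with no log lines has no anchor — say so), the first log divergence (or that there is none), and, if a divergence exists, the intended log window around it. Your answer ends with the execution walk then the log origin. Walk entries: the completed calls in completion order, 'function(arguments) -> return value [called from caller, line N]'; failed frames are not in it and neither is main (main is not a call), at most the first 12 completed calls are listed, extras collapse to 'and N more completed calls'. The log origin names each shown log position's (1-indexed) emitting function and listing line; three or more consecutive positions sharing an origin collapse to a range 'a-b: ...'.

Answer: the defect is in update_gauge at line 15.
Key observation: Log line 5 is where behavior first shows: 'update_gauge returns 0' appears instead of 'update_gauge returns 3'.
Call chain: main.
First divergence: position 5 — the shown line 'update_gauge returns 0' should read 'update_gauge returns 3'.
Intended log window:
  3: map_offsets returns 2
  4: update_gauge: 6 entries, threshold 6
  5: update_gauge returns 3
  6: intermediate pair 2, 3
Execution walk:
  map_offsets([7, 6, 4, 7, 8, 2]) -> 2  [called from main, line 43]
  update_gauge([7, 6, 4, 7, 8, 2], 6) -> 0  [called from main, line 44]
  screen_input(2, 2) -> 1  [called from merge_totals, line 29]
  merge_totals(2, 0) -> 1  [called from main, line 46]
  clip_value(1, 2) -> 10  [called from main, line 48]
Log origins:
  1: emitted by main (line 42)
  2: emitted by map_offsets (line 2)
  3: emitted by map_offsets (line 7)
  4: emitted by update_gauge (line 11)
  5: emitted by update_gauge (line 16)
  6: emitted by main (line 45)
  7: emitted by merge_totals (line 26)
  8: emitted by screen_input (line 20)
  9: emitted by main (line 47)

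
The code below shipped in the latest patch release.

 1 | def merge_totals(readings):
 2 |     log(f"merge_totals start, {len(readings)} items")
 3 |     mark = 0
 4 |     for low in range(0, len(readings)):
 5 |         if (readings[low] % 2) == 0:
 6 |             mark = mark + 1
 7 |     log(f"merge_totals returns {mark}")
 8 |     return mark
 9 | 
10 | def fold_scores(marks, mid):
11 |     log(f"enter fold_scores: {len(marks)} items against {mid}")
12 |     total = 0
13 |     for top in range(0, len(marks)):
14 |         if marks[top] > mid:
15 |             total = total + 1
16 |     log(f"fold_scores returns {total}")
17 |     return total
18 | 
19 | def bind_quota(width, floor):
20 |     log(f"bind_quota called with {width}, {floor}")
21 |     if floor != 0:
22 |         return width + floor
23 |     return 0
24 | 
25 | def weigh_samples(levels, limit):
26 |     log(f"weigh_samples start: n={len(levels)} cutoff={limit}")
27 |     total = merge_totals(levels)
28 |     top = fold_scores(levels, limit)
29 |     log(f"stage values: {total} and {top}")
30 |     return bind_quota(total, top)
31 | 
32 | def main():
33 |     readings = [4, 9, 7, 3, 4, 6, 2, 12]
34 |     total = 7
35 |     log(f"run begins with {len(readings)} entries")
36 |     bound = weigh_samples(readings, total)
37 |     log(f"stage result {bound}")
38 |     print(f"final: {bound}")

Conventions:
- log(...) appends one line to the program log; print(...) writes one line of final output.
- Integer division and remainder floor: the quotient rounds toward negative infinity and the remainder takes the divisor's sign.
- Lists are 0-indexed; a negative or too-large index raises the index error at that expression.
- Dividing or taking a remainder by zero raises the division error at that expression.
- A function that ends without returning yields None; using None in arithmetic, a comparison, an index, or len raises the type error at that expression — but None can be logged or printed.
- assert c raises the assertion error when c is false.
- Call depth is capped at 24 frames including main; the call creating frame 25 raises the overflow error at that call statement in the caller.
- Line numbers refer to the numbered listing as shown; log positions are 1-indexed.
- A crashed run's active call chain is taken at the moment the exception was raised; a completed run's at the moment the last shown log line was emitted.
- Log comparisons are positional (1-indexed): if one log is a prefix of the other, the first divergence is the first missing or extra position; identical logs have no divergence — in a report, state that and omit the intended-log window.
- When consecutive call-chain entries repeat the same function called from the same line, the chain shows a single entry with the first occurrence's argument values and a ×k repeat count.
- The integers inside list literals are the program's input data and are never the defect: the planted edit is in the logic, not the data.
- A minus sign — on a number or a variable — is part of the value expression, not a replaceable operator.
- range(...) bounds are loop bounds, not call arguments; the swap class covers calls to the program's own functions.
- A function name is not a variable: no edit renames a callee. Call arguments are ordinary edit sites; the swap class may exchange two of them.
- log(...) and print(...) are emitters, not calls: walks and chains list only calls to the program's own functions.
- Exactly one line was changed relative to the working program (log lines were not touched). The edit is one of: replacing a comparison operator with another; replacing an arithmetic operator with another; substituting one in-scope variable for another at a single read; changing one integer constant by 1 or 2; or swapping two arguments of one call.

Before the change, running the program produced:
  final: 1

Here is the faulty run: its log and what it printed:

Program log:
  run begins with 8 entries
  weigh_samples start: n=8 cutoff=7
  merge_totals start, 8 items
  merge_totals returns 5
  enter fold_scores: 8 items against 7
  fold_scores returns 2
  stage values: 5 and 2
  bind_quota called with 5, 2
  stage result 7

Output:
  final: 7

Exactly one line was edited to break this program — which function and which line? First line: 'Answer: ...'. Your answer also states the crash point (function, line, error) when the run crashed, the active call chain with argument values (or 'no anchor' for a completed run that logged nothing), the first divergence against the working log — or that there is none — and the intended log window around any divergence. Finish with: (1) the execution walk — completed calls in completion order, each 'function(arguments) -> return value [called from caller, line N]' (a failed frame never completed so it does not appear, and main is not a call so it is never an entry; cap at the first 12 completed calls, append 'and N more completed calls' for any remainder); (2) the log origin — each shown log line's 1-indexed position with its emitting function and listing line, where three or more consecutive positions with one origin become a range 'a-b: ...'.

Answer: the defect is in bind_quota at line 22.
The tell: At log position 9 the runs split — shown 'stage result 7', but the working version logs 'stage result 1'.
Call chain: main.
First divergence: position 9; shown 'stage result 7' vs intended 'stage result 1'.
Intended log window:
  7: stage values: 5 and 2
  8: bind_quota called with 5, 2
  9: stage result 1
Execution walk:
  merge_totals([4, 9, 7, 3, 4, 6, 2, 12]) -> 5  [called from weigh_samples, line 27]
  fold_scores([4, 9, 7, 3, 4, 6, 2, 12], 7) -> 2  [called from weigh_samples, line 28]
  bind_quota(5, 2) -> 7  [called from weigh_samples, line 30]
  weigh_samples([4, 9, 7, 3, 4, 6, 2, 12], 7) -> 7  [called from main, line 36]
Log origins:
  1 — main, line 35
  2 — weigh_samples, line 26
  3 — merge_totals, line 2
  4 — merge_totals, line 7
  5 — fold_scores, line 11
  6 — fold_scores, line 16
  7 — weigh_samples, line 29
  8 — bind_quota, line 20
  9 — main, line 37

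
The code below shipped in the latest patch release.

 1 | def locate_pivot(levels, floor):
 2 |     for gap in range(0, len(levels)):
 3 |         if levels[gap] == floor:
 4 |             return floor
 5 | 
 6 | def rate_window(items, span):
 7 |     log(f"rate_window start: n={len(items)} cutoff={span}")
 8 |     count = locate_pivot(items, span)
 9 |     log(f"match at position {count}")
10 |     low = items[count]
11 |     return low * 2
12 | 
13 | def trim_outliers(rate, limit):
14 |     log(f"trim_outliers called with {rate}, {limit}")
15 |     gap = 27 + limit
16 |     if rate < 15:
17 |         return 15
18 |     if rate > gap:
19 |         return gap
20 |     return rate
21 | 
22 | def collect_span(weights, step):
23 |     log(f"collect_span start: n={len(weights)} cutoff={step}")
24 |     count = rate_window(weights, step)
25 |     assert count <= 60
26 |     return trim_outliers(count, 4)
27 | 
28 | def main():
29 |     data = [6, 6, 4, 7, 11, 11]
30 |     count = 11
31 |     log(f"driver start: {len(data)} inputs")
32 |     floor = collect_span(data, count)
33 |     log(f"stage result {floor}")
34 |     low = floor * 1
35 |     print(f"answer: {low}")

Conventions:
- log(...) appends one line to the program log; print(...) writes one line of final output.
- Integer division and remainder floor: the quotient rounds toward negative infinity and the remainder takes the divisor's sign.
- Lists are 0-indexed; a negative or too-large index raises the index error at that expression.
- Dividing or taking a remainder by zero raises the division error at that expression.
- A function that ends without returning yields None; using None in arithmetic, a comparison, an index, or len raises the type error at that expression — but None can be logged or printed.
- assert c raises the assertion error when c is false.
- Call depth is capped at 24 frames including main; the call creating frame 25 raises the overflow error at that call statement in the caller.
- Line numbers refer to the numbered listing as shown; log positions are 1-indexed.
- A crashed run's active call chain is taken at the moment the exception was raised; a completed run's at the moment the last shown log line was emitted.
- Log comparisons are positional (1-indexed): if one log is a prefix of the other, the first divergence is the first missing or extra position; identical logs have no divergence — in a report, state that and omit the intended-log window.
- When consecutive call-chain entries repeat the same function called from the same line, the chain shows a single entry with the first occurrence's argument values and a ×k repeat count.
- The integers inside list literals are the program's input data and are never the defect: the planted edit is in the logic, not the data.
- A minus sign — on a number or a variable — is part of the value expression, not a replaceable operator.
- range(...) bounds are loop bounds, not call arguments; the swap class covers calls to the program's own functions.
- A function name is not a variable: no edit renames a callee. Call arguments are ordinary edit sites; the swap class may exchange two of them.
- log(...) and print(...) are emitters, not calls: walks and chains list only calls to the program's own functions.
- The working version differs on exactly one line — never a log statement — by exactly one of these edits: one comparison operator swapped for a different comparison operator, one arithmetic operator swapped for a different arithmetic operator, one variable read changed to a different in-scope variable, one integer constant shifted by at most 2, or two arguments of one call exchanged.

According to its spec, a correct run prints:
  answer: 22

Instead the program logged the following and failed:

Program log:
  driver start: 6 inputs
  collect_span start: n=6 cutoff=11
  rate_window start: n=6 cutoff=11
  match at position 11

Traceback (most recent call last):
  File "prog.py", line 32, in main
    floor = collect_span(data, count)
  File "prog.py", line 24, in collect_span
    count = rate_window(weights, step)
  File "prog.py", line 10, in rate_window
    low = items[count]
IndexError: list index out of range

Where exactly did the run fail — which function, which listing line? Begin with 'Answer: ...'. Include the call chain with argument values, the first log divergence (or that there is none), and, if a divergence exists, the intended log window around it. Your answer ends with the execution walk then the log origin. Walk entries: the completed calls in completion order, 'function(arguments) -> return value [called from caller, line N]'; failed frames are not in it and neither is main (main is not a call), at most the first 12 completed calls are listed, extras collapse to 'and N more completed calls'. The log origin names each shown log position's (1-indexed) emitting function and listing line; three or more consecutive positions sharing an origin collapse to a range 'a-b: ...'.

Answer: the error was raised in rate_window, line 10.
Key observation: Everything matches until log position 4, which reads 'match at position 11' in place of 'match at position 4'.
Call chain: main -> collect_span([6, 6, 4, 7, 11, 11], 11) (called at line 32) -> rate_window([6, 6, 4, 7, 11, 11], 11) (called at line 24).
First divergence: position 4 — shown 'match at position 11', intended 'match at position 4'.
Intended log window:
  2: collect_span start: n=6 cutoff=11
  3: rate_window start: n=6 cutoff=11
  4: match at position 4
  5: trim_outliers called with 22, 4
Execution walk:
  locate_pivot([6, 6, 4, 7, 11, 11], 11) -> 11  [called from rate_window, line 8]
Log origins:
  1: emitted by main (line 31)
  2: emitted by collect_span (line 23)
  3: emitted by rate_window (line 7)
  4: emitted by rate_window (line 9)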